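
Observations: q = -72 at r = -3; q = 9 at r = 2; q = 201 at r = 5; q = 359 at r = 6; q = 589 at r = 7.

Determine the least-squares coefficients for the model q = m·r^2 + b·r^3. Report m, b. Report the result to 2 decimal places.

m = -1.99, b = 2.00

Compute the Gram sums: Σr^2·r^2 = 4419, Σr^2·r^3 = 27497, Σr^3·r^3 = 180723.
And Σr^2·q = 46198, Σr^3·q = 306712.
Normal equations: [[4419, 27497]; [27497, 180723]]·[m, b]ᵀ = [46198, 306712]ᵀ.
det = 4419·180723 − 27497² = 42529928.
m = (46198·180723 − 27497·306712)/42529928 = -42309355/21264964; b = (4419·306712 − 27497·46198)/42529928 = 42526961/21264964.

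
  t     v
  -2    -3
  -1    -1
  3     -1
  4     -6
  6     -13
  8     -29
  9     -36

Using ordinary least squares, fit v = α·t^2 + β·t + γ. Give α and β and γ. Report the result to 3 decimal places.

Setting ∂/∂α … = 0 gives: 12307·α + 1539·β + 211·γ = -5358;  1539·α + 211·β + 27·γ = -654;  211·α + 27·β + 7·γ = -89.
Row-reducing yields α = -52991/95928, β = 26889/31976, γ = 2375/3426.

α = -0.552, β = 0.841, γ = 0.693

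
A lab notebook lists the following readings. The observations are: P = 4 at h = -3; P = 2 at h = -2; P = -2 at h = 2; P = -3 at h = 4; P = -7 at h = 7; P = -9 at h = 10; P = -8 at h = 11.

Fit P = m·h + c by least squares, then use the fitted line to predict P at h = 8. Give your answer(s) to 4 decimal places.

P̂ = -6.7391

Normal-equation sums: Σh·h = 303, Σh = 29, Σ1 = 7.
Right-hand side: Σh·P = -259, ΣP = -23.
Δ = 303·7 − 29² = 1280.
m = ((-259)·7 − 29·(-23))/1280 = -573/640; c = (303·(-23) − 29·(-259))/1280 = 271/640.
At h = 8: P̂ = (-573/640)·(8) + (271/640)·(1) = -4313/640.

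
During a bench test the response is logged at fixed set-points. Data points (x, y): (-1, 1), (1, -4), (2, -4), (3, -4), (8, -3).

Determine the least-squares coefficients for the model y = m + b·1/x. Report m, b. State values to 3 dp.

From the data, Σ1 = 5, Σ1/x = 23/24, Σ1/x·1/x = 1369/576.
Moment sums: Σy = -14, Σ1/x·y = -209/24.
Normal equations: [[5, 23/24]; [23/24, 1369/576]]·[m, b]ᵀ = [-14, -209/24]ᵀ.
Determinant 5·(1369/576) − (23/24)² = 1579/144.
m = ((-14)·(1369/576) − (23/24)·(-209/24))/(1579/144) = -14359/6316; b = (5·(-209/24) − (23/24)·(-14))/(1579/144) = -4338/1579.

m = -2.273, b = -2.747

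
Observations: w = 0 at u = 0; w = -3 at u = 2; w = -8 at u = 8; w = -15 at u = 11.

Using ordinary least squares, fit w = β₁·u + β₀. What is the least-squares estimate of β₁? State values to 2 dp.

Entries of AᵀA: Σu·u = 189, Σu = 21, Σ1 = 4.
And Σu·w = -235, Σw = -26.
AᵀA·[β₁, β₀]ᵀ = Aᵀw becomes [[189, 21]; [21, 4]]·[β₁, β₀]ᵀ = [-235, -26]ᵀ.
Eliminating β₀: 4·(row 1) − 21·(row 2) gives 315·β₁ = 4·(-235) − 21·(-26) = -394, so β₁ = -394/315.
Then β₀ = ((-26) − 21·(-394/315))/4 = 1/15.

β₁ = -1.25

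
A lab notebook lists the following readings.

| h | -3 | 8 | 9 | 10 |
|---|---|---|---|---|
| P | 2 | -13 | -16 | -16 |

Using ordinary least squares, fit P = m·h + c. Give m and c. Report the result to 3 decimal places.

Forming MᵀM = [[254, 24]; [24, 4]] and MᵀP = [-414, -43]ᵀ gives MᵀM·[m, c]ᵀ = MᵀP.
Eliminating c: 4·(row 1) − 24·(row 2) gives 440·m = 4·(-414) − 24·(-43) = -624, so m = -78/55.
Then c = ((-43) − 24·(-78/55))/4 = -493/220.

m = -1.418, c = -2.241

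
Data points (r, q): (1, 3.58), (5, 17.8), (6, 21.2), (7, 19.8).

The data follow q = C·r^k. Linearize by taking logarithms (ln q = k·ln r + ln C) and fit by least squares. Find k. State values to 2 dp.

Taking logs, ln q = k·ln r + ln C, so regress ln q on ln r.
Σln r = 5.3471, Σ(ln r)² = 9.5873, Σln q = 10.1942, Σln r·ln q = 15.9158.
Equations: 9.5873·k + 5.3471·ln C = 15.9158;  5.3471·k + 4·ln C = 10.1942.
Solving (det = 9.7575): k = 0.93810, ln C = 1.29453.

k = 0.94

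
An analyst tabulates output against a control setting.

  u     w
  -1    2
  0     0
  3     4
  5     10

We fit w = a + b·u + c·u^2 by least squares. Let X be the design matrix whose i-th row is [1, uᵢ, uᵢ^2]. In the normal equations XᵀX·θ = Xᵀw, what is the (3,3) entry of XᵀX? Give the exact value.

Row 3 ↔ basis u^2, column 3 ↔ basis u^2, so (XᵀX)_{3,3} = Σᵢ (u^2)·(u^2) = (1)·(1) + (0)·(0) + (9)·(9) + (25)·(25) = 707.

707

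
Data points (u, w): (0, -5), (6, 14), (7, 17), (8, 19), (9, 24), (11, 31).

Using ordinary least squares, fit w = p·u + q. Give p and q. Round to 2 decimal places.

p = 3.23, q = -5.39

Entries of MᵀM: Σu·u = 351, Σu = 41, Σ1 = 6.
For Mᵀw: Σu·w = 912, Σw = 100.
MᵀM·[p, q]ᵀ = Mᵀw becomes [[351, 41]; [41, 6]]·[p, q]ᵀ = [912, 100]ᵀ.
Determinant 351·6 − 41² = 425.
p = (912·6 − 41·100)/425 = 1372/425; q = (351·100 − 41·912)/425 = -2292/425.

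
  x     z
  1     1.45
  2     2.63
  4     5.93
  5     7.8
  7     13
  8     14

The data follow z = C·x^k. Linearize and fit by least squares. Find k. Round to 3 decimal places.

Linearized form: ln z = k·ln x + ln C. From the 6 transformed points,
Σln x = 7.7142, Σ(ln x)² = 13.1032, Σln z = 10.3767, Σln x·ln z = 16.9228.
Equations: 13.1032·k + 7.7142·ln C = 16.9228;  7.7142·k + 6·ln C = 10.3767.
Δ = 13.1032·6 − (7.7142)² = 19.1098; k = (16.9228·6 − 7.7142·10.3767)/19.1098 = 1.12448, ln C = (13.1032·10.3767 − 7.7142·16.9228)/19.1098 = 0.28370.

k = 1.124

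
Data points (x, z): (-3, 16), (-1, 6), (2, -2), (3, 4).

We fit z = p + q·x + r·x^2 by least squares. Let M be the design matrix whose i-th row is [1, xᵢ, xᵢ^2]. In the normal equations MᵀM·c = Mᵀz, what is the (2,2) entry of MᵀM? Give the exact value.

Row 2 ↔ basis x, column 2 ↔ basis x, so (MᵀM)_{2,2} = Σᵢ (x)·(x) = (-3)·(-3) + (-1)·(-1) + (2)·(2) + (3)·(3) = 23.

23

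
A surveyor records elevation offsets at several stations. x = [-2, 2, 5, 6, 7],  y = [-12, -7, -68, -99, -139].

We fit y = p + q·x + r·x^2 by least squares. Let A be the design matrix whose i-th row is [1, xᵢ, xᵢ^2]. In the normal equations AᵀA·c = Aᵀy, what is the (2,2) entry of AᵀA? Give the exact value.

118

Row 2 ↔ basis x, column 2 ↔ basis x, so (AᵀA)_{2,2} = Σᵢ (x)·(x) = (-2)·(-2) + (2)·(2) + (5)·(5) + (6)·(6) + (7)·(7) = 118.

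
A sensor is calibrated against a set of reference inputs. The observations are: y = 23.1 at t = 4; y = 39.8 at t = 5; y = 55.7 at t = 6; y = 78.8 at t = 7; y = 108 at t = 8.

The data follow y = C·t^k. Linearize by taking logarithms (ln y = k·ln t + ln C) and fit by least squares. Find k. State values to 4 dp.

With ln yᵢ as the transformed response and ln tᵢ as the regressor:
Σln t = 8.8128, Σ(ln t)² = 15.8331, Σln y = 19.8927, Σln t·ln y = 35.7184.
Normal system: [[15.8331, 8.8128]; [8.8128, 5]]·[k, ln C]ᵀ = [35.7184, 19.8927]ᵀ.
Solving (det = 1.4995): k = 2.18759, ln C = 0.12277.

k = 2.1876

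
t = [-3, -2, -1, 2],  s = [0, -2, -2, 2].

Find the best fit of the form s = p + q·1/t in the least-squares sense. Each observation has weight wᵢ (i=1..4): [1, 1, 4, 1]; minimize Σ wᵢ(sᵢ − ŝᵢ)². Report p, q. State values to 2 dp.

p = 0.48, q = 2.62

With design matrix A, AᵀWA = [[7, -13/3]; [-13/3, 83/18]] and AᵀWs = [-8, 10]ᵀ.
det = 7·(83/18) − (-13/3)² = 27/2.
p = ((-8)·(83/18) − (-13/3)·10)/(27/2) = 116/243; q = (7·10 − (-13/3)·(-8))/(27/2) = 212/81.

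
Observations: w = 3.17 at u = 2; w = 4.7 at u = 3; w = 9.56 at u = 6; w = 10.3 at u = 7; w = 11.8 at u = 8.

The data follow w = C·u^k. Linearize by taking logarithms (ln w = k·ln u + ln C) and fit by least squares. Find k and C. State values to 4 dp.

k = 0.9543, C = 1.6480

Let Y = ln w. Fitting Y = k·ln u + ln C by least squares:
Σln u = 7.6089, Σ(ln u)² = 13.0084, Σln w = 9.7591, Σln u·ln w = 16.2153.
Equations: 13.0084·k + 7.6089·ln C = 16.2153;  7.6089·k + 5·ln C = 9.7591.
Solving (det = 7.1473): k = 0.95431, ln C = 0.49958, so C = exp(0.49958) = 1.64802.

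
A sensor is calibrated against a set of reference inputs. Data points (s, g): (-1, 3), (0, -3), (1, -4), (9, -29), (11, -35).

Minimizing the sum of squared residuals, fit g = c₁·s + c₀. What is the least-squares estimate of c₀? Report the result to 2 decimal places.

c₀ = -1.31

Entries of AᵀA: Σs·s = 204, Σs = 20, Σ1 = 5.
For Aᵀg: Σs·g = -653, Σg = -68.
Normal equations: [[204, 20]; [20, 5]]·[c₁, c₀]ᵀ = [-653, -68]ᵀ.
Eliminating c₀: 5·(row 1) − 20·(row 2) gives 620·c₁ = 5·(-653) − 20·(-68) = -1905, so c₁ = -381/124.
Then c₀ = ((-68) − 20·(-381/124))/5 = -203/155.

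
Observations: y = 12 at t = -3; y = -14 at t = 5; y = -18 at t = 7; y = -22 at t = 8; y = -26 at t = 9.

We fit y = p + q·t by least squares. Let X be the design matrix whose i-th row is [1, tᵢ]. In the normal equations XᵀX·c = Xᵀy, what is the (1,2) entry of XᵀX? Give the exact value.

26

Row 1 ↔ basis 1, column 2 ↔ basis t, so (XᵀX)_{1,2} = Σᵢ t = (1)·(-3) + (1)·(5) + (1)·(7) + (1)·(8) + (1)·(9) = 26.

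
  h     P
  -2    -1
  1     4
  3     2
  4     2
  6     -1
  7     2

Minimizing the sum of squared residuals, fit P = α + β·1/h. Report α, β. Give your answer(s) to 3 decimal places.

α = 0.539, β = 3.421

The normal system AᵀA·[α, β]ᵀ = AᵀP is [[6, 39/28]; [39/28, 10385/7056]]·[α, β]ᵀ = [8, 81/14]ᵀ.
det = 6·(10385/7056) − (39/28)² = 16207/2352.
α = (8·(10385/7056) − (39/28)·(81/14))/(16207/2352) = 26218/48621; β = (6·(81/14) − (39/28)·8)/(16207/2352) = 55440/16207.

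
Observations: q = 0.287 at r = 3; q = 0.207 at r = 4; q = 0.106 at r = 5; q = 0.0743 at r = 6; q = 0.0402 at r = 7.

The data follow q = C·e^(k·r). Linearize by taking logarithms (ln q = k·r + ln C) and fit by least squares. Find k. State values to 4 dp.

Taking logs, ln q = k·r + ln C, so regress ln q on r.
Σr = 25.0000, Σ(r)² = 135.0000, Σln q = -10.8812, Σr·ln q = -59.3616.
Equations: 135.0000·k + 25.0000·ln C = -59.3616;  25.0000·k + 5·ln C = -10.8812.
Δ = 135.0000·5 − (25.0000)² = 50.0000; k = (-59.3616·5 − 25.0000·-10.8812)/50.0000 = -0.49558, ln C = (135.0000·-10.8812 − 25.0000·-59.3616)/50.0000 = 0.30169.

k = -0.4956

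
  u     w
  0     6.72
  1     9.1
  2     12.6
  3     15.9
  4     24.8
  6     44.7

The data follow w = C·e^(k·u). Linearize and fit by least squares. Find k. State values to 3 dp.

k = 0.318

Let Y = ln w. Fitting Y = k·u + ln C by least squares:
Σu = 16.0000, Σ(u)² = 66.0000, Σln w = 16.4242, Σu·ln w = 51.2178.
Equations: 66.0000·k + 16.0000·ln C = 51.2178;  16.0000·k + 6·ln C = 16.4242.
Solving (det = 140.0000): k = 0.31800, ln C = 1.88937.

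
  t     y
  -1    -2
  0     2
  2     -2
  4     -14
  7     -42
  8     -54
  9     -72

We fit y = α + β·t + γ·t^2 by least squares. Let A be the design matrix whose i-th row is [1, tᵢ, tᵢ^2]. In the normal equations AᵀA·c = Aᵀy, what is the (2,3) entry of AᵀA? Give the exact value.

1655

Row 2 ↔ basis t, column 3 ↔ basis t^2, so (AᵀA)_{2,3} = Σᵢ (t)·(t^2) = (-1)·(1) + (0)·(0) + (2)·(4) + (4)·(16) + (7)·(49) + (8)·(64) + (9)·(81) = 1655.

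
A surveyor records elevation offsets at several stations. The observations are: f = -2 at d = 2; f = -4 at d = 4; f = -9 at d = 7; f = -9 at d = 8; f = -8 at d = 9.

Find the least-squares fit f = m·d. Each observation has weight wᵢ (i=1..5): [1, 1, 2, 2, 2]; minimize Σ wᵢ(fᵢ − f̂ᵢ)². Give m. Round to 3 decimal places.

XᵀWX·[m]ᵀ = XᵀWf reads: 408·m = -434.
m = (-434)/408 = -1.06373.

m = -1.064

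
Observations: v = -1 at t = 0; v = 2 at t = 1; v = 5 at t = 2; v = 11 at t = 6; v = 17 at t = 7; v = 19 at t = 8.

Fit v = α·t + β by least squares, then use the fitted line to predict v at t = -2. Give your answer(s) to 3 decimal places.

v̂ = -5.339

The normal system XᵀX·[α, β]ᵀ = Xᵀv is [[154, 24]; [24, 6]]·[α, β]ᵀ = [349, 53]ᵀ.
Eliminating β: 6·(row 1) − 24·(row 2) gives 348·α = 6·349 − 24·53 = 822, so α = 137/58.
Then β = (53 − 24·(137/58))/6 = -107/174.
At t = -2: v̂ = (137/58)·(-2) + (-107/174)·(1) = -929/174.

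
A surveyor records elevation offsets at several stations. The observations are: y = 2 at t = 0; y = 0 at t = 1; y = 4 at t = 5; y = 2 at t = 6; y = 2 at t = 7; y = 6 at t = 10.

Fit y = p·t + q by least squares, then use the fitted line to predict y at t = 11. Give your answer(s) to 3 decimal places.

XᵀX·[p, q]ᵀ = Xᵀy reads: 211·p + 29·q = 106;  29·p + 6·q = 16.
Δ = 211·6 − 29² = 425.
p = (106·6 − 29·16)/425 = 172/425; q = (211·16 − 29·106)/425 = 302/425.
At t = 11: ŷ = (172/425)·(11) + (302/425)·(1) = 2194/425.

ŷ = 5.162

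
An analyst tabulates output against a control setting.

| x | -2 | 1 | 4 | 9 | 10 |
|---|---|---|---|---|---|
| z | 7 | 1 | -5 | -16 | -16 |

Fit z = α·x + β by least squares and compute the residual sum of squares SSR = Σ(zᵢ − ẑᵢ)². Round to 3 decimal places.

Entries of MᵀM: Σx·x = 202, Σx = 22, Σ1 = 5.
Right-hand side: Σx·z = -337, Σz = -29.
So MᵀM·[α, β]ᵀ = Mᵀz: [[202, 22]; [22, 5]]·[α, β]ᵀ = [-337, -29]ᵀ.
Eliminating β: 5·(row 1) − 22·(row 2) gives 526·α = 5·(-337) − 22·(-29) = -1047, so α = -1047/526.
Then β = ((-29) − 22·(-1047/526))/5 = 778/263.
Residuals: 16/263, 17/526, 1/263, -549/526, 249/263; SSR = 1047/526.

SSR = 1.990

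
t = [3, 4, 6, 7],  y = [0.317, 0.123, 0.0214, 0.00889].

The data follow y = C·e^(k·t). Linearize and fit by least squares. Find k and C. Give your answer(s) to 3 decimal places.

k = -0.890, C = 4.461

With ln yᵢ as the transformed response and tᵢ as the regressor:
AᵀA = [[110.0000, 20.0000]; [20.0000, 4]], rhs = [-67.9548, -11.8116]ᵀ  (here Σt = 20.0000, Σ(t)² = 110.0000, Σln y = -11.8116, Σt·ln y = -67.9548).
Slope k = (n·Σt·ln y − Σt·Σln y)/(n·Σ(t)² − (Σt)²) = (4·-67.9548 − 20.0000·-11.8116)/40.0000 = -0.88967; ln C = (Σln y − k·Σt)/n = 1.49547, so C = exp(1.49547) = 4.46142.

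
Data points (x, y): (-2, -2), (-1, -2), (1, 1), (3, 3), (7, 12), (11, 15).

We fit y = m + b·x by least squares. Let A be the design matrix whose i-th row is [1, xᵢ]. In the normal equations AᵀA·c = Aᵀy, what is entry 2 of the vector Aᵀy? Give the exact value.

Entry 2 ↔ basis x, so (Aᵀy)_{2} = Σᵢ (x)·yᵢ = (-2)·(-2) + (-1)·(-2) + (1)·(1) + (3)·(3) + (7)·(12) + (11)·(15) = 265.

265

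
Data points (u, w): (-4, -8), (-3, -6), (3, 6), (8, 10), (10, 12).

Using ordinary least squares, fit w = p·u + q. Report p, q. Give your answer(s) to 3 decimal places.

p = 1.441, q = -1.234

Forming AᵀA = [[198, 14]; [14, 5]] and Aᵀw = [268, 14]ᵀ gives AᵀA·[p, q]ᵀ = Aᵀw.
Determinant 198·5 − 14² = 794.
p = (268·5 − 14·14)/794 = 572/397; q = (198·14 − 14·268)/794 = -490/397.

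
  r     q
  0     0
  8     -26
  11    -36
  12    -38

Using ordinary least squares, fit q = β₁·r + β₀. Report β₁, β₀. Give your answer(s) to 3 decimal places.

Normal-equation sums: Σr·r = 329, Σr = 31, Σ1 = 4.
Moment sums: Σr·q = -1060, Σq = -100.
XᵀX·[β₁, β₀]ᵀ = Xᵀq becomes [[329, 31]; [31, 4]]·[β₁, β₀]ᵀ = [-1060, -100]ᵀ.
Determinant 329·4 − 31² = 355.
β₁ = ((-1060)·4 − 31·(-100))/355 = -228/71; β₀ = (329·(-100) − 31·(-1060))/355 = -8/71.

β₁ = -3.211, β₀ = -0.113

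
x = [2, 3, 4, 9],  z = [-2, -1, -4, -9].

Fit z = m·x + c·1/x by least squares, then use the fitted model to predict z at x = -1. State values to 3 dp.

Forming AᵀA = [[110, 4]; [4, 565/1296]] and Aᵀz = [-104, -10/3]ᵀ gives AᵀA·[m, c]ᵀ = Aᵀz.
det = 110·(565/1296) − 4² = 20707/648.
m = ((-104)·(565/1296) − 4·(-10/3))/(20707/648) = -20740/20707; c = (110·(-10/3) − 4·(-104))/(20707/648) = 31968/20707.
At x = -1: ẑ = (-20740/20707)·(-1) + (31968/20707)·(-1) = -11228/20707.

ẑ = -0.542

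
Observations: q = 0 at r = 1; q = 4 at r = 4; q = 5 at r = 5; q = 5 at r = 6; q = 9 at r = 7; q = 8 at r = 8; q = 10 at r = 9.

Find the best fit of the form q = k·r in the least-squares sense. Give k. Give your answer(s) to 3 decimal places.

From the data, Σr·r = 272.
And Σr·q = 288.
XᵀX·[k]ᵀ = Xᵀq becomes [[272]]·[k]ᵀ = [288]ᵀ.
k = 288/272 = 1.05882.

k = 1.059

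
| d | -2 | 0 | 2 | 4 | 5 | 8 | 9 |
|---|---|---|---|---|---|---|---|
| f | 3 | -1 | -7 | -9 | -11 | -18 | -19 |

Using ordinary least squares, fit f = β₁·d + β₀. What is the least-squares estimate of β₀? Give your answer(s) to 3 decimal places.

Entries of AᵀA: Σd·d = 194, Σd = 26, Σ1 = 7.
Right-hand side: Σd·f = -426, Σf = -62.
Normal equations: [[194, 26]; [26, 7]]·[β₁, β₀]ᵀ = [-426, -62]ᵀ.
det = 194·7 − 26² = 682.
β₁ = ((-426)·7 − 26·(-62))/682 = -685/341; β₀ = (194·(-62) − 26·(-426))/682 = -476/341.

β₀ = -1.396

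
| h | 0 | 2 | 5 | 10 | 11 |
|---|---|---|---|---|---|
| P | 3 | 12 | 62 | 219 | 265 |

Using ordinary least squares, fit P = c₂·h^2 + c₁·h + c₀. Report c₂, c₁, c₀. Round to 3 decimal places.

c₂ = 2.024, c₁ = 1.547, c₀ = 2.352

Setting ∂/∂c₂ … = 0 gives: 25282·c₂ + 2464·c₁ + 250·c₀ = 55563;  2464·c₂ + 250·c₁ + 28·c₀ = 5439;  250·c₂ + 28·c₁ + 5·c₀ = 561.
Row-reducing yields c₂ = 99815/49322, c₁ = 10897/7046, c₀ = 58008/24661.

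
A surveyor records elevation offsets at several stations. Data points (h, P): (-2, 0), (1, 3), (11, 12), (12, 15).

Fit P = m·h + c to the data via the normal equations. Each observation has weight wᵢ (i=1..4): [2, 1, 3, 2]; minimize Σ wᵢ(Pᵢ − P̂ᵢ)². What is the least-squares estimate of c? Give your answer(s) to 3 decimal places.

Entries of AᵀWA: Σwᵢ·h·h = 660, Σwᵢ·h = 54, Σwᵢ·1 = 8.
For AᵀWP: Σwᵢ·h·P = 759, Σwᵢ·P = 69.
AᵀWA·[m, c]ᵀ = AᵀWP becomes [[660, 54]; [54, 8]]·[m, c]ᵀ = [759, 69]ᵀ.
Δ = 660·8 − 54² = 2364.
m = (759·8 − 54·69)/2364 = 391/394; c = (660·69 − 54·759)/2364 = 759/394.

c = 1.926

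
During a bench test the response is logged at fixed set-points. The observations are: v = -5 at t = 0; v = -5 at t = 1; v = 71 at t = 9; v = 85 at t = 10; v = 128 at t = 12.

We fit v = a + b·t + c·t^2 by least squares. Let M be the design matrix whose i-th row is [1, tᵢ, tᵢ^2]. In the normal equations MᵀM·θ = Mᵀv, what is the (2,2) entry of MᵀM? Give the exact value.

326

Row 2 ↔ basis t, column 2 ↔ basis t, so (MᵀM)_{2,2} = Σᵢ (t)·(t) = (0)·(0) + (1)·(1) + (9)·(9) + (10)·(10) + (12)·(12) = 326.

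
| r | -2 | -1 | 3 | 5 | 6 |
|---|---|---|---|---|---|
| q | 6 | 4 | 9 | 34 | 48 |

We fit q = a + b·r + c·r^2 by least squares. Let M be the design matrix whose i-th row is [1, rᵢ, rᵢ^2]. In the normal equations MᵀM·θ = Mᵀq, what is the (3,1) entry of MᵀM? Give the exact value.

75

Row 3 ↔ basis r^2, column 1 ↔ basis 1, so (MᵀM)_{3,1} = Σᵢ r^2 = (4)·(1) + (1)·(1) + (9)·(1) + (25)·(1) + (36)·(1) = 75.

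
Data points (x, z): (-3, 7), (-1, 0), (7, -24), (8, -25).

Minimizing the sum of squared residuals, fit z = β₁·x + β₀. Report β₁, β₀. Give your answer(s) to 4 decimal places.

With design matrix M, MᵀM = [[123, 11]; [11, 4]] and Mᵀz = [-389, -42]ᵀ.
Determinant 123·4 − 11² = 371.
β₁ = ((-389)·4 − 11·(-42))/371 = -1094/371; β₀ = (123·(-42) − 11·(-389))/371 = -887/371.

β₁ = -2.9488, β₀ = -2.3908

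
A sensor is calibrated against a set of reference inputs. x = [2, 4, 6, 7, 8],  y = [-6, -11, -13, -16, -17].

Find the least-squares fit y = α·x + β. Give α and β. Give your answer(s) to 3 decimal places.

With design matrix M, MᵀM = [[169, 27]; [27, 5]] and Mᵀy = [-382, -63]ᵀ.
Eliminating β: 5·(row 1) − 27·(row 2) gives 116·α = 5·(-382) − 27·(-63) = -209, so α = -209/116.
Then β = ((-63) − 27·(-209/116))/5 = -333/116.

α = -1.802, β = -2.871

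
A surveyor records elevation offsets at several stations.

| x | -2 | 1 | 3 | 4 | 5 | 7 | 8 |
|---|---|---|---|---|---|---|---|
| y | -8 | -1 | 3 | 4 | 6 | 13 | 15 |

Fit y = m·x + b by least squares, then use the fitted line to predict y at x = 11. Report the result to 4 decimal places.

ŷ = 21.1100

From the data, Σx·x = 168, Σx = 26, Σ1 = 7.
For Mᵀy: Σx·y = 281, Σy = 32.
Determinant 168·7 − 26² = 500.
m = (281·7 − 26·32)/500 = 227/100; b = (168·32 − 26·281)/500 = -193/50.
At x = 11: ŷ = (227/100)·(11) + (-193/50)·(1) = 2111/100.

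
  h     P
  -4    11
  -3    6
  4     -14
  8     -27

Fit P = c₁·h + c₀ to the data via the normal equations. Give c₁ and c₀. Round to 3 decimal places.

c₁ = -3.078, c₀ = -2.152

Forming AᵀA = [[105, 5]; [5, 4]] and AᵀP = [-334, -24]ᵀ gives AᵀA·[c₁, c₀]ᵀ = AᵀP.
Δ = 105·4 − 5² = 395.
c₁ = ((-334)·4 − 5·(-24))/395 = -1216/395; c₀ = (105·(-24) − 5·(-334))/395 = -170/79.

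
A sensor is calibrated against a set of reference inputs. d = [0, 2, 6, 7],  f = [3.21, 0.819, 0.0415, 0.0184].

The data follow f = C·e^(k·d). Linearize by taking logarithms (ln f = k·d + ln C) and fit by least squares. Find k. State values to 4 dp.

k = -0.7380

Let Y = ln f. Fitting Y = k·d + ln C by least squares:
AᵀA = [[89.0000, 15.0000]; [15.0000, 4]], rhs = [-47.4595, -6.2109]ᵀ  (here Σd = 15.0000, Σ(d)² = 89.0000, Σln f = -6.2109, Σd·ln f = -47.4595).
Slope k = (n·Σd·ln f − Σd·Σln f)/(n·Σ(d)² − (Σd)²) = (4·-47.4595 − 15.0000·-6.2109)/131.0000 = -0.73798; ln C = (Σln f − k·Σd)/n = 1.21470.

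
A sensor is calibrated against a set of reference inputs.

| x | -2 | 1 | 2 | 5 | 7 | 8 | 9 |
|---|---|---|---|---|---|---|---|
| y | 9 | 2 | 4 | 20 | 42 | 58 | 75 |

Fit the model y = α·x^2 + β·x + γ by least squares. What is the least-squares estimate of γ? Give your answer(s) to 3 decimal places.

γ = 2.006

With design matrix A, AᵀA = [[13716, 1710, 228]; [1710, 228, 30]; [228, 30, 7]] and Aᵀy = [12399, 1525, 210]ᵀ.
Inverting the 3×3 Gram matrix, [α, β, γ]ᵀ = [36823/34338, -55565/34338, 11483/5723]ᵀ.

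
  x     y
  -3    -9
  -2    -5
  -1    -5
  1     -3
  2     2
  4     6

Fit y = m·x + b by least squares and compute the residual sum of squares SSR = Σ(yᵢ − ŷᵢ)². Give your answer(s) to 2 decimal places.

From the data, Σx·x = 35, Σx = 1, Σ1 = 6.
And Σx·y = 67, Σy = -14.
Normal equations: [[35, 1]; [1, 6]]·[m, b]ᵀ = [67, -14]ᵀ.
det = 35·6 − 1² = 209.
m = (67·6 − 1·(-14))/209 = 416/209; b = (35·(-14) − 1·67)/209 = -557/209.
Residuals: -4/11, 344/209, -72/209, -486/209, 13/19, 147/209; SSR = 1950/209.

SSR = 9.33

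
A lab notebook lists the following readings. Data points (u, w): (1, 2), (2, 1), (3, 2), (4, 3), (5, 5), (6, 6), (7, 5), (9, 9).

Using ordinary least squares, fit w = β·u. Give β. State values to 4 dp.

β = 0.9005

Entries of MᵀM: Σu·u = 221.
Right-hand side: Σu·w = 199.
So MᵀM·[β]ᵀ = Mᵀw: [[221]]·[β]ᵀ = [199]ᵀ.
Hence β = 199 / 221 ≈ 0.900452.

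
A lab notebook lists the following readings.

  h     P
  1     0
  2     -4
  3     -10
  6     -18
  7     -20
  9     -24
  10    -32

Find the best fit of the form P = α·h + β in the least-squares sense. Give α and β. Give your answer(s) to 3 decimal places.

The normal system XᵀX·[α, β]ᵀ = XᵀP is [[280, 38]; [38, 7]]·[α, β]ᵀ = [-822, -108]ᵀ.
Eliminating β: 7·(row 1) − 38·(row 2) gives 516·α = 7·(-822) − 38·(-108) = -1650, so α = -275/86.
Then β = ((-108) − 38·(-275/86))/7 = 83/43.

α = -3.198, β = 1.930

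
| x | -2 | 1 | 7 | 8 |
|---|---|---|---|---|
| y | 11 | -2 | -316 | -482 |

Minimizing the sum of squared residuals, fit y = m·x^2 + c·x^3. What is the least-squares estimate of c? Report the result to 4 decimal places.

From the data, Σx^2·x^2 = 6514, Σx^2·x^3 = 49544, Σx^3·x^3 = 379858.
And Σx^2·y = -46290, Σx^3·y = -355262.
Normal equations: [[6514, 49544]; [49544, 379858]]·[m, c]ᵀ = [-46290, -355262]ᵀ.
det = 6514·379858 − 49544² = 19787076.
m = ((-46290)·379858 − 49544·(-355262))/19787076 = 4368427/4946769; c = (6514·(-355262) − 49544·(-46290))/19787076 = -5196227/4946769.

c = -1.0504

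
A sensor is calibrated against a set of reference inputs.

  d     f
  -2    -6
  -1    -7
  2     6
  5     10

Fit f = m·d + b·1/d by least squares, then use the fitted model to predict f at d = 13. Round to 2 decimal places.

f̂ = 23.54

Normal-equation sums: Σd·d = 34, Σd·1/d = 4, Σ1/d·1/d = 77/50.
For Aᵀf: Σd·f = 81, Σ1/d·f = 15.
So AᵀA·[m, b]ᵀ = Aᵀf: [[34, 4]; [4, 77/50]]·[m, b]ᵀ = [81, 15]ᵀ.
det = 34·(77/50) − 4² = 909/25.
m = (81·(77/50) − 4·15)/(909/25) = 1079/606; b = (34·15 − 4·81)/(909/25) = 1550/303.
At d = 13: f̂ = (1079/606)·(13) + (1550/303)·(1/13) = 61817/2626.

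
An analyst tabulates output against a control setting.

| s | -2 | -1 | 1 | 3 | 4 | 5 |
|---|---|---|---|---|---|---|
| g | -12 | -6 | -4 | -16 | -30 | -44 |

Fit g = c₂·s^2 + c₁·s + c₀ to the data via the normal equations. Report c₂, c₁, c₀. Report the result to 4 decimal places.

With design matrix X, XᵀX = [[980, 208, 56]; [208, 56, 10]; [56, 10, 6]] and Xᵀg = [-1782, -362, -112]ᵀ.
Solving the 3×3 system (Gaussian elimination) gives c₂ = -6653/3630, c₁ = 1607/1815, c₀ = -167/55.

c₂ = -1.8328, c₁ = 0.8854, c₀ = -3.0364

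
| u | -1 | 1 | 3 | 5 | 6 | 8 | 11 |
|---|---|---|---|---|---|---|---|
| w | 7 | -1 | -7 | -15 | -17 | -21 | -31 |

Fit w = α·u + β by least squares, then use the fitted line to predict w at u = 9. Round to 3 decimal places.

Setting ∂/∂α … = 0 gives: 257·α + 33·β = -715;  33·α + 7·β = -85.
Determinant 257·7 − 33² = 710.
α = ((-715)·7 − 33·(-85))/710 = -220/71; β = (257·(-85) − 33·(-715))/710 = 175/71.
At u = 9: ŵ = (-220/71)·(9) + (175/71)·(1) = -1805/71.

ŵ = -25.423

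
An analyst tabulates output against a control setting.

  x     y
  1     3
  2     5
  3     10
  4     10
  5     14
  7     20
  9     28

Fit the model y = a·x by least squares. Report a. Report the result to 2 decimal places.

a = 2.95

The normal system AᵀA·[a]ᵀ = Aᵀy is [[185]]·[a]ᵀ = [545]ᵀ.
a = 545/185 = 2.94595.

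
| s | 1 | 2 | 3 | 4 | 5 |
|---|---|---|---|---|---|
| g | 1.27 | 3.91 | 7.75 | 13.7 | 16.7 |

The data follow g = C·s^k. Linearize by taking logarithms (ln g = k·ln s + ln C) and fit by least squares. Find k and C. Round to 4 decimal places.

Taking logs, ln g = k·ln s + ln C, so regress ln g on ln s.
Σln s = 4.7875, Σ(ln s)² = 6.1995, Σln g = 9.0831, Σln s·ln g = 11.3545.
Equations: 6.1995·k + 4.7875·ln C = 11.3545;  4.7875·k + 5·ln C = 9.0831.
Δ = 6.1995·5 − (4.7875)² = 8.0774; k = (11.3545·5 − 4.7875·9.0831)/8.0774 = 1.64498, ln C = (6.1995·9.0831 − 4.7875·11.3545)/8.0774 = 0.24154, so C = exp(0.24154) = 1.27321.

k = 1.6450, C = 1.2732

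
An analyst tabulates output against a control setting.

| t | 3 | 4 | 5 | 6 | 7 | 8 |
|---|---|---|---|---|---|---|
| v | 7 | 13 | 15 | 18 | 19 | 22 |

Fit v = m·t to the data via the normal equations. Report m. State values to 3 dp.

With design matrix M, MᵀM = [[199]] and Mᵀv = [565]ᵀ.
Hence m = 565 / 199 ≈ 2.8392.

m = 2.839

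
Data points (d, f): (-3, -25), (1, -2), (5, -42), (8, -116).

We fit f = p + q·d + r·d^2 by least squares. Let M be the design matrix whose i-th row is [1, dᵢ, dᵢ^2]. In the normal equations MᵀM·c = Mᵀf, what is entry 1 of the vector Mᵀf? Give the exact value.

-185

Entry 1 ↔ basis 1, so (Mᵀf)_{1} = Σᵢ fᵢ = (1)·(-25) + (1)·(-2) + (1)·(-42) + (1)·(-116) = -185.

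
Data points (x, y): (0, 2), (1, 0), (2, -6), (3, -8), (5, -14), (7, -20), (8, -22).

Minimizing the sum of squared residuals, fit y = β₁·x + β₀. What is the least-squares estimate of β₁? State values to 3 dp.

Setting ∂/∂β₁ … = 0 gives: 152·β₁ + 26·β₀ = -422;  26·β₁ + 7·β₀ = -68.
(Σx·x = 152, Σx = 26, Σ1 = 7, Σx·y = -422, Σy = -68.)
Eliminating β₀: 7·(row 1) − 26·(row 2) gives 388·β₁ = 7·(-422) − 26·(-68) = -1186, so β₁ = -593/194.
Then β₀ = ((-68) − 26·(-593/194))/7 = 159/97.

β₁ = -3.057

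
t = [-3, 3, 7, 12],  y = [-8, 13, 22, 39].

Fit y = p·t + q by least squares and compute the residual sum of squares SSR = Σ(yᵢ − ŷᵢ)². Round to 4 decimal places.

The normal equations are: 211·p + 19·q = 685;  19·p + 4·q = 66.
Determinant 211·4 − 19² = 483.
p = (685·4 − 19·66)/483 = 1486/483; q = (211·66 − 19·685)/483 = 911/483.
Residuals: -317/483, 130/69, -229/161, 94/483; SSR = 2918/483.

SSR = 6.0414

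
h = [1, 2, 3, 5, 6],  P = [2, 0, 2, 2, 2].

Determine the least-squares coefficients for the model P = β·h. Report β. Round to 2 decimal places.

β = 0.40

Normal-equation sums: Σh·h = 75.
Moment sums: Σh·P = 30.
β = 30/75 = 0.4.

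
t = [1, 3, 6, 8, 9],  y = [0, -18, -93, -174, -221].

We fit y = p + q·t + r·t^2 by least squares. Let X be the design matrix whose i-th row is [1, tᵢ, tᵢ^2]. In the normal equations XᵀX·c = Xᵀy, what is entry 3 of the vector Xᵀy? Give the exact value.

Entry 3 ↔ basis t^2, so (Xᵀy)_{3} = Σᵢ (t^2)·yᵢ = (1)·(0) + (9)·(-18) + (36)·(-93) + (64)·(-174) + (81)·(-221) = -32547.

-32547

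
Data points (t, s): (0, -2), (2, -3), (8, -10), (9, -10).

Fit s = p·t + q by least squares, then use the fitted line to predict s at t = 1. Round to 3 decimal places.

ŝ = -2.596

The normal system AᵀA·[p, q]ᵀ = Aᵀs is [[149, 19]; [19, 4]]·[p, q]ᵀ = [-176, -25]ᵀ.
Δ = 149·4 − 19² = 235.
p = ((-176)·4 − 19·(-25))/235 = -229/235; q = (149·(-25) − 19·(-176))/235 = -381/235.
At t = 1: ŝ = (-229/235)·(1) + (-381/235)·(1) = -122/47.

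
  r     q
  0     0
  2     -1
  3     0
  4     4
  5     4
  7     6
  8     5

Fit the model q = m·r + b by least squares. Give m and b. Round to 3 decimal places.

m = 0.884, b = -1.091

Normal-equation sums: Σr·r = 167, Σr = 29, Σ1 = 7.
And Σr·q = 116, Σq = 18.
Normal equations: [[167, 29]; [29, 7]]·[m, b]ᵀ = [116, 18]ᵀ.
Eliminating b: 7·(row 1) − 29·(row 2) gives 328·m = 7·116 − 29·18 = 290, so m = 145/164.
Then b = (18 − 29·(145/164))/7 = -179/164.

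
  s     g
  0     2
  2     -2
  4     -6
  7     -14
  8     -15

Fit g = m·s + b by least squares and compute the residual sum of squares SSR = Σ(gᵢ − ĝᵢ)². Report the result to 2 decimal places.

SSR = 1.23

The normal system MᵀM·[m, b]ᵀ = Mᵀg is [[133, 21]; [21, 5]]·[m, b]ᵀ = [-246, -35]ᵀ.
det = 133·5 − 21² = 224.
m = ((-246)·5 − 21·(-35))/224 = -495/224; b = (133·(-35) − 21·(-246))/224 = 73/32.
Residuals: -9/32, 31/224, 125/224, -13/16, 89/224; SSR = 275/224.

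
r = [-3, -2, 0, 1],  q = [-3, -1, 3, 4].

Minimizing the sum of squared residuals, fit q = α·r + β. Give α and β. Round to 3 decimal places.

Setting ∂/∂α … = 0 gives: 14·α + (-4)·β = 15;  (-4)·α + 4·β = 3.
Eliminating β: 4·(row 1) − (-4)·(row 2) gives 40·α = 4·15 − (-4)·3 = 72, so α = 9/5.
Then β = (3 − (-4)·(9/5))/4 = 51/20.

α = 1.800, β = 2.550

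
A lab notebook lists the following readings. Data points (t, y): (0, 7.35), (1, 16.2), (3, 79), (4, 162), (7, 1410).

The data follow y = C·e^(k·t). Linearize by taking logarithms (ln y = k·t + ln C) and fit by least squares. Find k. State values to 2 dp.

k = 0.75

Taking logs, ln y = k·t + ln C, so regress ln y on t.
AᵀA = [[75.0000, 15.0000]; [15.0000, 5]], rhs = [87.0032, 21.4881]ᵀ  (here Σt = 15.0000, Σ(t)² = 75.0000, Σln y = 21.4881, Σt·ln y = 87.0032).
Slope k = (n·Σt·ln y − Σt·Σln y)/(n·Σ(t)² − (Σt)²) = (5·87.0032 − 15.0000·21.4881)/150.0000 = 0.75130; ln C = (Σln y − k·Σt)/n = 2.04373.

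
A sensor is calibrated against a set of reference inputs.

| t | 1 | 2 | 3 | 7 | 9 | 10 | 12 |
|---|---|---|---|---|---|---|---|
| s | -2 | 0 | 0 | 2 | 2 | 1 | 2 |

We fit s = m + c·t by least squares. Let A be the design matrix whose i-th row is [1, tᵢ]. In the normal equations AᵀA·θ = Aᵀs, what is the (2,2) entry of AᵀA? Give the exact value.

388

Row 2 ↔ basis t, column 2 ↔ basis t, so (AᵀA)_{2,2} = Σᵢ (t)·(t) = (1)·(1) + (2)·(2) + (3)·(3) + (7)·(7) + (9)·(9) + (10)·(10) + (12)·(12) = 388.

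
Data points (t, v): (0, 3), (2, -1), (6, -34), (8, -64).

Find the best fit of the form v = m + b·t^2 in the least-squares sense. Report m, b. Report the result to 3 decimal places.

m = 3.192, b = -1.046

The normal system XᵀX·[m, b]ᵀ = Xᵀv is [[4, 104]; [104, 5408]]·[m, b]ᵀ = [-96, -5324]ᵀ.
det = 4·5408 − 104² = 10816.
m = ((-96)·5408 − 104·(-5324))/10816 = 83/26; b = (4·(-5324) − 104·(-96))/10816 = -707/676.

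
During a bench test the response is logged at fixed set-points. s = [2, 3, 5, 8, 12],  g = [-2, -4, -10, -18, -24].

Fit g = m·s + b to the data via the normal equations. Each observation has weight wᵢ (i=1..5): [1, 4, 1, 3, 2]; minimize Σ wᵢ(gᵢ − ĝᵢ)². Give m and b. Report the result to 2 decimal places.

m = -2.32, b = 2.34

AᵀWA·[m, b]ᵀ = AᵀWg reads: 545·m + 67·b = -1110;  67·m + 11·b = -130.
(Σwᵢ·s·s = 545, Σwᵢ·s = 67, Σwᵢ·1 = 11, Σwᵢ·s·g = -1110, Σwᵢ·g = -130.)
Δ = 545·11 − 67² = 1506.
m = ((-1110)·11 − 67·(-130))/1506 = -1750/753; b = (545·(-130) − 67·(-1110))/1506 = 1760/753.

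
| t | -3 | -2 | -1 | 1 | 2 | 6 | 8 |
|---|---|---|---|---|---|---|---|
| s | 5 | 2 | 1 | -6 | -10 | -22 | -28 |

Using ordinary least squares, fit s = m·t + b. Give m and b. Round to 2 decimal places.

Normal-equation sums: Σt·t = 119, Σt = 11, Σ1 = 7.
For Xᵀs: Σt·s = -402, Σs = -58.
Normal equations: [[119, 11]; [11, 7]]·[m, b]ᵀ = [-402, -58]ᵀ.
det = 119·7 − 11² = 712.
m = ((-402)·7 − 11·(-58))/712 = -272/89; b = (119·(-58) − 11·(-402))/712 = -310/89.

m = -3.06, b = -3.48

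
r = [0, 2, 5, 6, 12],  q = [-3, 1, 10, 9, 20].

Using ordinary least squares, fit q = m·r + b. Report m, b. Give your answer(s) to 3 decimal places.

m = 1.917, b = -2.183

Normal-equation sums: Σr·r = 209, Σr = 25, Σ1 = 5.
For Aᵀq: Σr·q = 346, Σq = 37.
Determinant 209·5 − 25² = 420.
m = (346·5 − 25·37)/420 = 23/12; b = (209·37 − 25·346)/420 = -131/60.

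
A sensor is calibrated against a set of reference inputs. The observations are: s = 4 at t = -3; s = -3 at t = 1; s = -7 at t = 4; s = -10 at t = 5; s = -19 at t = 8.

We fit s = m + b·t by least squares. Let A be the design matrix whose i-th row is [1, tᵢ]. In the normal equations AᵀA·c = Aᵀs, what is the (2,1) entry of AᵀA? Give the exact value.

15

Row 2 ↔ basis t, column 1 ↔ basis 1, so (AᵀA)_{2,1} = Σᵢ t = (-3)·(1) + (1)·(1) + (4)·(1) + (5)·(1) + (8)·(1) = 15.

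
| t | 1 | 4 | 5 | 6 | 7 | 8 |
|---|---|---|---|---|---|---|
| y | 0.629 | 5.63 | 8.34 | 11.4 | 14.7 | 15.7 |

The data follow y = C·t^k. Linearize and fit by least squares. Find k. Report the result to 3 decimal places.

Let Y = ln y. Fitting Y = k·ln t + ln C by least squares:
AᵀA = [[15.8331, 8.8128]; [8.8128, 6]], rhs = [21.1262, 11.2607]ᵀ  (here Σln t = 8.8128, Σ(ln t)² = 15.8331, Σln y = 11.2607, Σln t·ln y = 21.1262).
Slope k = (n·Σln t·ln y − Σln t·Σln y)/(n·Σ(ln t)² − (Σln t)²) = (6·21.1262 − 8.8128·11.2607)/17.3327 = 1.58768; ln C = (Σln y − k·Σln t)/n = -0.45522.

k = 1.588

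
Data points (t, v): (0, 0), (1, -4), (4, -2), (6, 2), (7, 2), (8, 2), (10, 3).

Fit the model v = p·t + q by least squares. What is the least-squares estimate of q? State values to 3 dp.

The normal equations are: 266·p + 36·q = 60;  36·p + 7·q = 3.
Eliminating q: 7·(row 1) − 36·(row 2) gives 566·p = 7·60 − 36·3 = 312, so p = 156/283.
Then q = (3 − 36·(156/283))/7 = -681/283.

q = -2.406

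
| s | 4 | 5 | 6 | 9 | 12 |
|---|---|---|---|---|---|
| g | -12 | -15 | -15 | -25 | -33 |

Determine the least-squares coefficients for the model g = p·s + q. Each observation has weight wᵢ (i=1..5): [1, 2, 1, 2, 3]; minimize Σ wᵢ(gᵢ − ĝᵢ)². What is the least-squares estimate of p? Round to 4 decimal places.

The normal system AᵀWA·[p, q]ᵀ = AᵀWg is [[696, 74]; [74, 9]]·[p, q]ᵀ = [-1926, -206]ᵀ.
Determinant 696·9 − 74² = 788.
p = ((-1926)·9 − 74·(-206))/788 = -1045/394; q = (696·(-206) − 74·(-1926))/788 = -213/197.

p = -2.6523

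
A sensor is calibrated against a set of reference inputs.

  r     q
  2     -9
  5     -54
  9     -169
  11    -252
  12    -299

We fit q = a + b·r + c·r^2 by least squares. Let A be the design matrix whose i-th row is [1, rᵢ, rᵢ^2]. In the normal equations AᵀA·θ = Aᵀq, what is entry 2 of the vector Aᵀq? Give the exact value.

Entry 2 ↔ basis r, so (Aᵀq)_{2} = Σᵢ (r)·qᵢ = (2)·(-9) + (5)·(-54) + (9)·(-169) + (11)·(-252) + (12)·(-299) = -8169.

-8169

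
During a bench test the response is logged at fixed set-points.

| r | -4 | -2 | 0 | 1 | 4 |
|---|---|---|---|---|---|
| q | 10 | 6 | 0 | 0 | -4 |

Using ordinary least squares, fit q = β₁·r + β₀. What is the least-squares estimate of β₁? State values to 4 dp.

The normal equations are: 37·β₁ + (-1)·β₀ = -68;  (-1)·β₁ + 5·β₀ = 12.
(Σr·r = 37, Σr = -1, Σ1 = 5, Σr·q = -68, Σq = 12.)
Δ = 37·5 − (-1)² = 184.
β₁ = ((-68)·5 − (-1)·12)/184 = -41/23; β₀ = (37·12 − (-1)·(-68))/184 = 47/23.

β₁ = -1.7826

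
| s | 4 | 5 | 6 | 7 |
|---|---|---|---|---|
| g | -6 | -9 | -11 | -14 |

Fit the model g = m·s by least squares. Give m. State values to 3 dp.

From the data, Σs·s = 126.
Moment sums: Σs·g = -233.
So AᵀA·[m]ᵀ = Aᵀg: [[126]]·[m]ᵀ = [-233]ᵀ.
m = (-233)/126 = -1.84921.

m = -1.849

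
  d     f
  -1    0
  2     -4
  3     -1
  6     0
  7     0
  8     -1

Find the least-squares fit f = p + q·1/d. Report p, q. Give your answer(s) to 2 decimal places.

p = -0.93, q = -1.55

Normal-equation sums: Σ1 = 6, Σ1/d = 15/56, Σ1/d·1/d = 40217/28224.
For Xᵀf: Σf = -6, Σ1/d·f = -59/24.
det = 6·(40217/28224) − (15/56)² = 79759/9408.
p = ((-6)·(40217/28224) − (15/56)·(-59/24))/(79759/9408) = -74239/79759; q = (6·(-59/24) − (15/56)·(-6))/(79759/9408) = -123648/79759.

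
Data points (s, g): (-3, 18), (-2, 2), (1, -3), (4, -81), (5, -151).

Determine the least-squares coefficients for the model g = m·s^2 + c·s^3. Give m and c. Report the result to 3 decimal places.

m = -1.069, c = -0.995

Entries of MᵀM: Σs^2·s^2 = 979, Σs^2·s^3 = 3875, Σs^3·s^3 = 20515.
For Mᵀg: Σs^2·g = -4904, Σs^3·g = -24564.
Normal equations: [[979, 3875]; [3875, 20515]]·[m, c]ᵀ = [-4904, -24564]ᵀ.
Δ = 979·20515 − 3875² = 5068560.
m = ((-4904)·20515 − 3875·(-24564))/5068560 = -271003/253428; c = (979·(-24564) − 3875·(-4904))/5068560 = -1261289/1267140.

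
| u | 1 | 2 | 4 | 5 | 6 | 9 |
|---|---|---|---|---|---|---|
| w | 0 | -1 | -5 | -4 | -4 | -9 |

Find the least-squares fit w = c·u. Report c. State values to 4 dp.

c = -0.9018

Forming AᵀA = [[163]] and Aᵀw = [-147]ᵀ gives AᵀA·[c]ᵀ = Aᵀw.
c = (-147)/163 = -0.90184.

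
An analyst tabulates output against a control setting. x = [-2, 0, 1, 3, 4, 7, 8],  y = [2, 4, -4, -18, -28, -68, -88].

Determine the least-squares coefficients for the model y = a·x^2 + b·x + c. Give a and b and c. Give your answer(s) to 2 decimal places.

a = -1.00, b = -3.06, c = 1.01

Compute the Gram sums: Σx^2·x^2 = 6851, Σx^2·x = 939, Σx^2 = 143, Σx·x = 143, Σx = 21, Σ1 = 7.
Right-hand side: Σx^2·y = -9570, Σx·y = -1354, Σy = -200.
Row-reducing yields a = -18971/18997, b = -290533/94985, c = 95494/94985.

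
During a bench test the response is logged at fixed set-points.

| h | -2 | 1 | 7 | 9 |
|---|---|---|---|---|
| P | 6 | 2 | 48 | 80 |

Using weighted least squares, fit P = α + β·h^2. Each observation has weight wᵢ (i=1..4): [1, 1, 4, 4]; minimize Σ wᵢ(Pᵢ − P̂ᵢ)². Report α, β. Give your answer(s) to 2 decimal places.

α = 1.07, β = 0.97

The normal equations are: 10·α + 525·β = 520;  525·α + 35865·β = 35354.
(Σwᵢ·1 = 10, Σwᵢ·h^2 = 525, Σwᵢ·h^2·h^2 = 35865, Σwᵢ·P = 520, Σwᵢ·h^2·P = 35354.)
Eliminating β: 35865·(row 1) − 525·(row 2) gives 83025·α = 35865·520 − 525·35354 = 88950, so α = 1186/1107.
Then β = (35354 − 525·(1186/1107))/35865 = 16108/16605.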